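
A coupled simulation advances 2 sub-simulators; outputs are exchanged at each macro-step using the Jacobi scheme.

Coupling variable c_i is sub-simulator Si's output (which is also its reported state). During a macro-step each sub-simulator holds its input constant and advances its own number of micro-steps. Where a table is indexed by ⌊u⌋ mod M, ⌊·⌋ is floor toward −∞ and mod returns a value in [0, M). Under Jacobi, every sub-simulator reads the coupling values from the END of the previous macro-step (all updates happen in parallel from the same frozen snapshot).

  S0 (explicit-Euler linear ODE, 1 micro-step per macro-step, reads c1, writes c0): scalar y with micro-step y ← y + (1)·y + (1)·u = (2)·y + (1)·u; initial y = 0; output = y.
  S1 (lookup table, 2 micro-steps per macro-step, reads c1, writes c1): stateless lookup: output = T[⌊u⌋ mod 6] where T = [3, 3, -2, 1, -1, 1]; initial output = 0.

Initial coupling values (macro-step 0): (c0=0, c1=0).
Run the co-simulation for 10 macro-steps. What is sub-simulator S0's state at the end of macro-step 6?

macro 1: S0 reads c1=0 → after 1×micro: 0; S1 reads c1=0 → after 2×micro: 3 ⇒ (c0=0, c1=3)
macro 2: S0 reads c1=3 → after 1×micro: 3; S1 reads c1=3 → after 2×micro: 1 ⇒ (c0=3, c1=1)
macro 3: S0 reads c1=1 → after 1×micro: 7; S1 reads c1=1 → after 2×micro: 3 ⇒ (c0=7, c1=3)
macro 4: S0 reads c1=3 → after 1×micro: 17; S1 reads c1=3 → after 2×micro: 1 ⇒ (c0=17, c1=1)
macro 5: S0 reads c1=1 → after 1×micro: 35; S1 reads c1=1 → after 2×micro: 3 ⇒ (c0=35, c1=3)
macro 6: S0 reads c1=3 → after 1×micro: 73; S1 reads c1=3 → after 2×micro: 1 ⇒ (c0=73, c1=1)
macro 7: S0 reads c1=1 → after 1×micro: 147; S1 reads c1=1 → after 2×micro: 3 ⇒ (c0=147, c1=3)
macro 8: S0 reads c1=3 → after 1×micro: 297; S1 reads c1=3 → after 2×micro: 1 ⇒ (c0=297, c1=1)
macro 9: S0 reads c1=1 → after 1×micro: 595; S1 reads c1=1 → after 2×micro: 3 ⇒ (c0=595, c1=3)
macro 10: S0 reads c1=3 → after 1×micro: 1193; S1 reads c1=3 → after 2×micro: 1 ⇒ (c0=1193, c1=1)

S0 state at macro-step 6 = 73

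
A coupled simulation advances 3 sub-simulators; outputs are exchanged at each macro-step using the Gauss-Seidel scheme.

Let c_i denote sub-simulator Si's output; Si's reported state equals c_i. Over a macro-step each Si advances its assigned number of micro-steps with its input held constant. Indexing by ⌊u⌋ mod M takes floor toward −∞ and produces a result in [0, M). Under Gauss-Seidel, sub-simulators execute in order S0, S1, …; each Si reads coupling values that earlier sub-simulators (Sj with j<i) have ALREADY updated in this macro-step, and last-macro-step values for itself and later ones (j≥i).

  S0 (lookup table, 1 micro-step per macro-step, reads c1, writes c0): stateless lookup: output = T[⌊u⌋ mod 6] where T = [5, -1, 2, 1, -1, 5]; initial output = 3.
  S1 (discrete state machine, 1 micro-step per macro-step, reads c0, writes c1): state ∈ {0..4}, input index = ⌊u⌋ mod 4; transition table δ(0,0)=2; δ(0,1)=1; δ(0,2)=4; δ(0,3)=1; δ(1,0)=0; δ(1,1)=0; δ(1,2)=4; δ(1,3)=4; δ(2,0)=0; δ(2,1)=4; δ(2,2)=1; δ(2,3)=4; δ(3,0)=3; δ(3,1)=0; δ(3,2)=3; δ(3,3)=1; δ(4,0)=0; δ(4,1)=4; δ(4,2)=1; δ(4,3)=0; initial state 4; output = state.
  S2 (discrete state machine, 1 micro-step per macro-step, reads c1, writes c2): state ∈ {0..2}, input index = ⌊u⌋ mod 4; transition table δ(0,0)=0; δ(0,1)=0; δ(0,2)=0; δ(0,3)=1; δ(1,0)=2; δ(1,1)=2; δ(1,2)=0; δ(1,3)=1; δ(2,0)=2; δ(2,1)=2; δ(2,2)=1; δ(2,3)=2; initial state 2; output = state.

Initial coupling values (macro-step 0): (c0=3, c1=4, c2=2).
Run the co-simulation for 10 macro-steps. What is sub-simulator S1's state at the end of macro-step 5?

S1 state at macro-step 5 = 1

macro 1: S0 reads c1=4 → after 1×micro: -1; S1 reads c0=-1 → after 1×micro: 0; S2 reads c1=0 → after 1×micro: 2 ⇒ (c0=-1, c1=0, c2=2)
macro 2: S0 reads c1=0 → after 1×micro: 5; S1 reads c0=5 → after 1×micro: 1; S2 reads c1=1 → after 1×micro: 2 ⇒ (c0=5, c1=1, c2=2)
macro 3: S0 reads c1=1 → after 1×micro: -1; S1 reads c0=-1 → after 1×micro: 4; S2 reads c1=4 → after 1×micro: 2 ⇒ (c0=-1, c1=4, c2=2)
macro 4: S0 reads c1=4 → after 1×micro: -1; S1 reads c0=-1 → after 1×micro: 0; S2 reads c1=0 → after 1×micro: 2 ⇒ (c0=-1, c1=0, c2=2)
macro 5: S0 reads c1=0 → after 1×micro: 5; S1 reads c0=5 → after 1×micro: 1; S2 reads c1=1 → after 1×micro: 2 ⇒ (c0=5, c1=1, c2=2)
macro 6: S0 reads c1=1 → after 1×micro: -1; S1 reads c0=-1 → after 1×micro: 4; S2 reads c1=4 → after 1×micro: 2 ⇒ (c0=-1, c1=4, c2=2)
macro 7: S0 reads c1=4 → after 1×micro: -1; S1 reads c0=-1 → after 1×micro: 0; S2 reads c1=0 → after 1×micro: 2 ⇒ (c0=-1, c1=0, c2=2)
macro 8: S0 reads c1=0 → after 1×micro: 5; S1 reads c0=5 → after 1×micro: 1; S2 reads c1=1 → after 1×micro: 2 ⇒ (c0=5, c1=1, c2=2)
macro 9: S0 reads c1=1 → after 1×micro: -1; S1 reads c0=-1 → after 1×micro: 4; S2 reads c1=4 → after 1×micro: 2 ⇒ (c0=-1, c1=4, c2=2)
macro 10: S0 reads c1=4 → after 1×micro: -1; S1 reads c0=-1 → after 1×micro: 0; S2 reads c1=0 → after 1×micro: 2 ⇒ (c0=-1, c1=0, c2=2)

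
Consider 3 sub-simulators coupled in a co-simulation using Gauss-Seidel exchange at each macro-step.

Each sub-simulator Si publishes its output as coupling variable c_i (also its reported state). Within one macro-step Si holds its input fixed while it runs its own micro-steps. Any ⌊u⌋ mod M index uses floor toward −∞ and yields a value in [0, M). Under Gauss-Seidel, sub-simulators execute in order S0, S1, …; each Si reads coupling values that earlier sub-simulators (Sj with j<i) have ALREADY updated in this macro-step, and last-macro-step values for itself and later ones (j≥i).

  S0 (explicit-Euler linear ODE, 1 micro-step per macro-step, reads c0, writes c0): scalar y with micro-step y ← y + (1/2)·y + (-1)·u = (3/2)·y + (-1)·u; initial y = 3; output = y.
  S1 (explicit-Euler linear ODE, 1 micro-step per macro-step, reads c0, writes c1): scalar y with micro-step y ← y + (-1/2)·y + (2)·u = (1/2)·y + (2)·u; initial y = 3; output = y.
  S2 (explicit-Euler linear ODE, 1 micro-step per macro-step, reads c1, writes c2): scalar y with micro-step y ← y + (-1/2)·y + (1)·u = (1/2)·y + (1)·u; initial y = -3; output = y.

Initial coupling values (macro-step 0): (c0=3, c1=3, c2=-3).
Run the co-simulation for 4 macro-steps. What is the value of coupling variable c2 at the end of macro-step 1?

macro 1: S0 reads c0=3 → after 1×micro: 3/2; S1 reads c0=3/2 → after 1×micro: 9/2; S2 reads c1=9/2 → after 1×micro: 3 ⇒ (c0=3/2, c1=9/2, c2=3)
macro 2: S0 reads c0=3/2 → after 1×micro: 3/4; S1 reads c0=3/4 → after 1×micro: 15/4; S2 reads c1=15/4 → after 1×micro: 21/4 ⇒ (c0=3/4, c1=15/4, c2=21/4)
macro 3: S0 reads c0=3/4 → after 1×micro: 3/8; S1 reads c0=3/8 → after 1×micro: 21/8; S2 reads c1=21/8 → after 1×micro: 21/4 ⇒ (c0=3/8, c1=21/8, c2=21/4)
macro 4: S0 reads c0=3/8 → after 1×micro: 3/16; S1 reads c0=3/16 → after 1×micro: 27/16; S2 reads c1=27/16 → after 1×micro: 69/16 ⇒ (c0=3/16, c1=27/16, c2=69/16)

c2 at macro-step 1 = 3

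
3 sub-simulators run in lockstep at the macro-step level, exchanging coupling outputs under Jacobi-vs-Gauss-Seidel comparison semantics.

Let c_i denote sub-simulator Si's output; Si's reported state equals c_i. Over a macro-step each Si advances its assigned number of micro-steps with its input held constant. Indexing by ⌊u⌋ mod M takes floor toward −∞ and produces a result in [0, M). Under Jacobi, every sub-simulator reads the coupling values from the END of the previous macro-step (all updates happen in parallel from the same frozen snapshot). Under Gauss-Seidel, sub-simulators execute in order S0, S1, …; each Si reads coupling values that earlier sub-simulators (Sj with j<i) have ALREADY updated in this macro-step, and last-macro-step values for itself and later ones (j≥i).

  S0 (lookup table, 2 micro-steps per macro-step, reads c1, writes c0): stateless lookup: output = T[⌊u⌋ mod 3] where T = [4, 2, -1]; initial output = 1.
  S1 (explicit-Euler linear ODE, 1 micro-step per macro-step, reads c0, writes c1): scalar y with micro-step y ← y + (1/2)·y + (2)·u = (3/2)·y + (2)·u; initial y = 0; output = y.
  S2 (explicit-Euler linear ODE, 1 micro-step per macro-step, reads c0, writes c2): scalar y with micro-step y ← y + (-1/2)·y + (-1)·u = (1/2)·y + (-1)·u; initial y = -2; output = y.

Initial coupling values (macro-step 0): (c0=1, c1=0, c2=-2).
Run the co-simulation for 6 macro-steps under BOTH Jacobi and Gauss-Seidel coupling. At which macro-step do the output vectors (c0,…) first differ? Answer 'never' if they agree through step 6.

[Jacobi] macro 1: S0 reads c1=0 → after 2×micro: 4; S1 reads c0=1 → after 1×micro: 2; S2 reads c0=1 → after 1×micro: -2 ⇒ (c0=4, c1=2, c2=-2)
[Jacobi] macro 2: S0 reads c1=2 → after 2×micro: -1; S1 reads c0=4 → after 1×micro: 11; S2 reads c0=4 → after 1×micro: -5 ⇒ (c0=-1, c1=11, c2=-5)
[Jacobi] macro 3: S0 reads c1=11 → after 2×micro: -1; S1 reads c0=-1 → after 1×micro: 29/2; S2 reads c0=-1 → after 1×micro: -3/2 ⇒ (c0=-1, c1=29/2, c2=-3/2)
[Jacobi] macro 4: S0 reads c1=29/2 → after 2×micro: -1; S1 reads c0=-1 → after 1×micro: 79/4; S2 reads c0=-1 → after 1×micro: 1/4 ⇒ (c0=-1, c1=79/4, c2=1/4)
[Jacobi] macro 5: S0 reads c1=79/4 → after 2×micro: 2; S1 reads c0=-1 → after 1×micro: 221/8; S2 reads c0=-1 → after 1×micro: 9/8 ⇒ (c0=2, c1=221/8, c2=9/8)
[Jacobi] macro 6: S0 reads c1=221/8 → after 2×micro: 4; S1 reads c0=2 → after 1×micro: 727/16; S2 reads c0=2 → after 1×micro: -23/16 ⇒ (c0=4, c1=727/16, c2=-23/16)
[Gauss-Seidel] macro 1: S0 reads c1=0 → after 2×micro: 4; S1 reads c0=4 → after 1×micro: 8; S2 reads c0=4 → after 1×micro: -5 ⇒ (c0=4, c1=8, c2=-5)
[Gauss-Seidel] macro 2: S0 reads c1=8 → after 2×micro: -1; S1 reads c0=-1 → after 1×micro: 10; S2 reads c0=-1 → after 1×micro: -3/2 ⇒ (c0=-1, c1=10, c2=-3/2)
[Gauss-Seidel] macro 3: S0 reads c1=10 → after 2×micro: 2; S1 reads c0=2 → after 1×micro: 19; S2 reads c0=2 → after 1×micro: -11/4 ⇒ (c0=2, c1=19, c2=-11/4)
[Gauss-Seidel] macro 4: S0 reads c1=19 → after 2×micro: 2; S1 reads c0=2 → after 1×micro: 65/2; S2 reads c0=2 → after 1×micro: -27/8 ⇒ (c0=2, c1=65/2, c2=-27/8)
[Gauss-Seidel] macro 5: S0 reads c1=65/2 → after 2×micro: -1; S1 reads c0=-1 → after 1×micro: 187/4; S2 reads c0=-1 → after 1×micro: -11/16 ⇒ (c0=-1, c1=187/4, c2=-11/16)
[Gauss-Seidel] macro 6: S0 reads c1=187/4 → after 2×micro: 2; S1 reads c0=2 → after 1×micro: 593/8; S2 reads c0=2 → after 1×micro: -75/32 ⇒ (c0=2, c1=593/8, c2=-75/32)

first divergence at macro-step: 1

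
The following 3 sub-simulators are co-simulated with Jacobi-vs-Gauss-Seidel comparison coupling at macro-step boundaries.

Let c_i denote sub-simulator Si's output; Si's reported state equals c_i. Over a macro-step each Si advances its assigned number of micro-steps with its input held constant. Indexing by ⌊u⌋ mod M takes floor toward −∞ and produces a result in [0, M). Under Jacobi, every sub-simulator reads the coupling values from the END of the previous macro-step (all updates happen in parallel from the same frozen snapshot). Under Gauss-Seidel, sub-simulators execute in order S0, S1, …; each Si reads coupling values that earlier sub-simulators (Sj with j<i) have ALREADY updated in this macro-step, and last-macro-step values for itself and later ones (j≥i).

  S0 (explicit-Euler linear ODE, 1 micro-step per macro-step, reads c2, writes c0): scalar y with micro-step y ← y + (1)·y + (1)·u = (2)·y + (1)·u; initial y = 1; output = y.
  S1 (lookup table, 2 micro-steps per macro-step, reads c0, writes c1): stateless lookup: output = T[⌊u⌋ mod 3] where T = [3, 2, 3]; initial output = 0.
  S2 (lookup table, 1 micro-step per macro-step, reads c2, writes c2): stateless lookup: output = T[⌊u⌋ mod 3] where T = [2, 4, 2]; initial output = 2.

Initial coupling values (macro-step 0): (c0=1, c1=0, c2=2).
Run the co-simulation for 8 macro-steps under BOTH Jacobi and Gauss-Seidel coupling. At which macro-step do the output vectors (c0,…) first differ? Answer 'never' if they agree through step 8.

[Jacobi] macro 1: S0 reads c2=2 → after 1×micro: 4; S1 reads c0=1 → after 2×micro: 2; S2 reads c2=2 → after 1×micro: 2 ⇒ (c0=4, c1=2, c2=2)
[Jacobi] macro 2: S0 reads c2=2 → after 1×micro: 10; S1 reads c0=4 → after 2×micro: 2; S2 reads c2=2 → after 1×micro: 2 ⇒ (c0=10, c1=2, c2=2)
[Jacobi] macro 3: S0 reads c2=2 → after 1×micro: 22; S1 reads c0=10 → after 2×micro: 2; S2 reads c2=2 → after 1×micro: 2 ⇒ (c0=22, c1=2, c2=2)
[Jacobi] macro 4: S0 reads c2=2 → after 1×micro: 46; S1 reads c0=22 → after 2×micro: 2; S2 reads c2=2 → after 1×micro: 2 ⇒ (c0=46, c1=2, c2=2)
[Jacobi] macro 5: S0 reads c2=2 → after 1×micro: 94; S1 reads c0=46 → after 2×micro: 2; S2 reads c2=2 → after 1×micro: 2 ⇒ (c0=94, c1=2, c2=2)
[Jacobi] macro 6: S0 reads c2=2 → after 1×micro: 190; S1 reads c0=94 → after 2×micro: 2; S2 reads c2=2 → after 1×micro: 2 ⇒ (c0=190, c1=2, c2=2)
[Jacobi] macro 7: S0 reads c2=2 → after 1×micro: 382; S1 reads c0=190 → after 2×micro: 2; S2 reads c2=2 → after 1×micro: 2 ⇒ (c0=382, c1=2, c2=2)
[Jacobi] macro 8: S0 reads c2=2 → after 1×micro: 766; S1 reads c0=382 → after 2×micro: 2; S2 reads c2=2 → after 1×micro: 2 ⇒ (c0=766, c1=2, c2=2)
[Gauss-Seidel] macro 1: S0 reads c2=2 → after 1×micro: 4; S1 reads c0=4 → after 2×micro: 2; S2 reads c2=2 → after 1×micro: 2 ⇒ (c0=4, c1=2, c2=2)
[Gauss-Seidel] macro 2: S0 reads c2=2 → after 1×micro: 10; S1 reads c0=10 → after 2×micro: 2; S2 reads c2=2 → after 1×micro: 2 ⇒ (c0=10, c1=2, c2=2)
[Gauss-Seidel] macro 3: S0 reads c2=2 → after 1×micro: 22; S1 reads c0=22 → after 2×micro: 2; S2 reads c2=2 → after 1×micro: 2 ⇒ (c0=22, c1=2, c2=2)
[Gauss-Seidel] macro 4: S0 reads c2=2 → after 1×micro: 46; S1 reads c0=46 → after 2×micro: 2; S2 reads c2=2 → after 1×micro: 2 ⇒ (c0=46, c1=2, c2=2)
[Gauss-Seidel] macro 5: S0 reads c2=2 → after 1×micro: 94; S1 reads c0=94 → after 2×micro: 2; S2 reads c2=2 → after 1×micro: 2 ⇒ (c0=94, c1=2, c2=2)
[Gauss-Seidel] macro 6: S0 reads c2=2 → after 1×micro: 190; S1 reads c0=190 → after 2×micro: 2; S2 reads c2=2 → after 1×micro: 2 ⇒ (c0=190, c1=2, c2=2)
[Gauss-Seidel] macro 7: S0 reads c2=2 → after 1×micro: 382; S1 reads c0=382 → after 2×micro: 2; S2 reads c2=2 → after 1×micro: 2 ⇒ (c0=382, c1=2, c2=2)
[Gauss-Seidel] macro 8: S0 reads c2=2 → after 1×micro: 766; S1 reads c0=766 → after 2×micro: 2; S2 reads c2=2 → after 1×micro: 2 ⇒ (c0=766, c1=2, c2=2)

first divergence at macro-step: never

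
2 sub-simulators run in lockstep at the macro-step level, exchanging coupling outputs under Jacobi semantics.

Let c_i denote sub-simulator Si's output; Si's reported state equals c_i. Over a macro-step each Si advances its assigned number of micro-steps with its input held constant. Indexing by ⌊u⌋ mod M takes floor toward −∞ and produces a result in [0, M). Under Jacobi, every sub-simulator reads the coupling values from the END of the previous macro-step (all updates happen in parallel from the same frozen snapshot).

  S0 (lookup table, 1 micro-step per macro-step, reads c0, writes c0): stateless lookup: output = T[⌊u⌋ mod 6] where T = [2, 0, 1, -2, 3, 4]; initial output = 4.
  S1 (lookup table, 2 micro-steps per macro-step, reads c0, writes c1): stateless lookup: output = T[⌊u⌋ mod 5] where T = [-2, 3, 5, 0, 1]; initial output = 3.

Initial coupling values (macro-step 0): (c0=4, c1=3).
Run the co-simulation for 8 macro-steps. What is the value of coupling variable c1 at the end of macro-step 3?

c1 at macro-step 3 = 0

macro 1: S0 reads c0=4 → after 1×micro: 3; S1 reads c0=4 → after 2×micro: 1 ⇒ (c0=3, c1=1)
macro 2: S0 reads c0=3 → after 1×micro: -2; S1 reads c0=3 → after 2×micro: 0 ⇒ (c0=-2, c1=0)
macro 3: S0 reads c0=-2 → after 1×micro: 3; S1 reads c0=-2 → after 2×micro: 0 ⇒ (c0=3, c1=0)
macro 4: S0 reads c0=3 → after 1×micro: -2; S1 reads c0=3 → after 2×micro: 0 ⇒ (c0=-2, c1=0)
macro 5: S0 reads c0=-2 → after 1×micro: 3; S1 reads c0=-2 → after 2×micro: 0 ⇒ (c0=3, c1=0)
macro 6: S0 reads c0=3 → after 1×micro: -2; S1 reads c0=3 → after 2×micro: 0 ⇒ (c0=-2, c1=0)
macro 7: S0 reads c0=-2 → after 1×micro: 3; S1 reads c0=-2 → after 2×micro: 0 ⇒ (c0=3, c1=0)
macro 8: S0 reads c0=3 → after 1×micro: -2; S1 reads c0=3 → after 2×micro: 0 ⇒ (c0=-2, c1=0)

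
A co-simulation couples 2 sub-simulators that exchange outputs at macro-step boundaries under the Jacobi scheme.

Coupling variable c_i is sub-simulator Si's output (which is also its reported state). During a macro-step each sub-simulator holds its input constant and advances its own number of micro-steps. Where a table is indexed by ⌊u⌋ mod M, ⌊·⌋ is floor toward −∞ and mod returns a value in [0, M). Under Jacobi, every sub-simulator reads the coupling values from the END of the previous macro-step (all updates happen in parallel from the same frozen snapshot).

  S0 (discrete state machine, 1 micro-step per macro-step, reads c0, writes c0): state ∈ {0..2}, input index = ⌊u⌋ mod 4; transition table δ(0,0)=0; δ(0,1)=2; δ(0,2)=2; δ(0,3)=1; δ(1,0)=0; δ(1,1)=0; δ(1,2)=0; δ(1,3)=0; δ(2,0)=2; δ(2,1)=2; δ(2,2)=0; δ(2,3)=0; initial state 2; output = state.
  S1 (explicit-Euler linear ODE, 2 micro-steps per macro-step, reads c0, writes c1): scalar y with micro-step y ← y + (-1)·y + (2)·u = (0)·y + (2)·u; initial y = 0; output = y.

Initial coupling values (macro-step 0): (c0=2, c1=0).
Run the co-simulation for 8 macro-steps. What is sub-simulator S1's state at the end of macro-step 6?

S1 state at macro-step 6 = 0

macro 1: S0 reads c0=2 → after 1×micro: 0; S1 reads c0=2 → after 2×micro: 4 ⇒ (c0=0, c1=4)
macro 2: S0 reads c0=0 → after 1×micro: 0; S1 reads c0=0 → after 2×micro: 0 ⇒ (c0=0, c1=0)
macro 3: S0 reads c0=0 → after 1×micro: 0; S1 reads c0=0 → after 2×micro: 0 ⇒ (c0=0, c1=0)
macro 4: S0 reads c0=0 → after 1×micro: 0; S1 reads c0=0 → after 2×micro: 0 ⇒ (c0=0, c1=0)
macro 5: S0 reads c0=0 → after 1×micro: 0; S1 reads c0=0 → after 2×micro: 0 ⇒ (c0=0, c1=0)
macro 6: S0 reads c0=0 → after 1×micro: 0; S1 reads c0=0 → after 2×micro: 0 ⇒ (c0=0, c1=0)
macro 7: S0 reads c0=0 → after 1×micro: 0; S1 reads c0=0 → after 2×micro: 0 ⇒ (c0=0, c1=0)
macro 8: S0 reads c0=0 → after 1×micro: 0; S1 reads c0=0 → after 2×micro: 0 ⇒ (c0=0, c1=0)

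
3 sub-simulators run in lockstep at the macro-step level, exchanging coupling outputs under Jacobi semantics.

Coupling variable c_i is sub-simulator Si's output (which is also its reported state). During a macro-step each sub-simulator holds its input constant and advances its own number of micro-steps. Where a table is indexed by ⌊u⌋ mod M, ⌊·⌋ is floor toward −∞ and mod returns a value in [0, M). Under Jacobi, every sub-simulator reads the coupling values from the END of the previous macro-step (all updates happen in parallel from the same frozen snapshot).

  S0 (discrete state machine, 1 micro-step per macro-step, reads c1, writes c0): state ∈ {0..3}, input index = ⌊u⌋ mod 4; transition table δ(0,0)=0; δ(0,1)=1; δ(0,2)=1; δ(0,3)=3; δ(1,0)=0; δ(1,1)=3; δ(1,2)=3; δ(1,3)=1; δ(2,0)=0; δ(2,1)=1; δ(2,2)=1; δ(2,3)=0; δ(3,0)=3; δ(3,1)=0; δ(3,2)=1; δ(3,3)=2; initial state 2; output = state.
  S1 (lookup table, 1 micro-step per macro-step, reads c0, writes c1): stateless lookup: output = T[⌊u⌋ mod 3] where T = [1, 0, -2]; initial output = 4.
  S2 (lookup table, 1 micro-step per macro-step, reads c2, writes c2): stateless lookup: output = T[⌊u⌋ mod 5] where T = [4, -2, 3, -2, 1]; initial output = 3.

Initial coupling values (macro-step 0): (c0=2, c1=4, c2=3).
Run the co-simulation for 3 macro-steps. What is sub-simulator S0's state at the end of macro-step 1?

S0 state at macro-step 1 = 0

macro 1: S0 reads c1=4 → after 1×micro: 0; S1 reads c0=2 → after 1×micro: -2; S2 reads c2=3 → after 1×micro: -2 ⇒ (c0=0, c1=-2, c2=-2)
macro 2: S0 reads c1=-2 → after 1×micro: 1; S1 reads c0=0 → after 1×micro: 1; S2 reads c2=-2 → after 1×micro: -2 ⇒ (c0=1, c1=1, c2=-2)
macro 3: S0 reads c1=1 → after 1×micro: 3; S1 reads c0=1 → after 1×micro: 0; S2 reads c2=-2 → after 1×micro: -2 ⇒ (c0=3, c1=0, c2=-2)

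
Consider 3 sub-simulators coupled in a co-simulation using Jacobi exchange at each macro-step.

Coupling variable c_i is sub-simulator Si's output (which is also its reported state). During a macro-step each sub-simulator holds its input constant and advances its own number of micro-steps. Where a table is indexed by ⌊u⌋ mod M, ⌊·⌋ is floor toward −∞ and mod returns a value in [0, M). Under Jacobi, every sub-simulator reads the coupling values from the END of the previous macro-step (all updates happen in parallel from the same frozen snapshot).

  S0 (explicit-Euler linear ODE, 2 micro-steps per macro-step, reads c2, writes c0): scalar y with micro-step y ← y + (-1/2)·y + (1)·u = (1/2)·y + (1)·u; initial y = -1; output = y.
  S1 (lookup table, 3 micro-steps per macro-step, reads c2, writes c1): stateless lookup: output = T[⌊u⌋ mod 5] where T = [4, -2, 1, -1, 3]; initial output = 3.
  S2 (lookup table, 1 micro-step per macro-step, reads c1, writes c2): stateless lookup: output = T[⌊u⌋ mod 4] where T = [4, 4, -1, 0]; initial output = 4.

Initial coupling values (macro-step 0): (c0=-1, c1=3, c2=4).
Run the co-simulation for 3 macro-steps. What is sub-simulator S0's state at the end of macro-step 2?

S0 state at macro-step 2 = 23/16

macro 1: S0 reads c2=4 → after 2×micro: 23/4; S1 reads c2=4 → after 3×micro: 3; S2 reads c1=3 → after 1×micro: 0 ⇒ (c0=23/4, c1=3, c2=0)
macro 2: S0 reads c2=0 → after 2×micro: 23/16; S1 reads c2=0 → after 3×micro: 4; S2 reads c1=3 → after 1×micro: 0 ⇒ (c0=23/16, c1=4, c2=0)
macro 3: S0 reads c2=0 → after 2×micro: 23/64; S1 reads c2=0 → after 3×micro: 4; S2 reads c1=4 → after 1×micro: 4 ⇒ (c0=23/64, c1=4, c2=4)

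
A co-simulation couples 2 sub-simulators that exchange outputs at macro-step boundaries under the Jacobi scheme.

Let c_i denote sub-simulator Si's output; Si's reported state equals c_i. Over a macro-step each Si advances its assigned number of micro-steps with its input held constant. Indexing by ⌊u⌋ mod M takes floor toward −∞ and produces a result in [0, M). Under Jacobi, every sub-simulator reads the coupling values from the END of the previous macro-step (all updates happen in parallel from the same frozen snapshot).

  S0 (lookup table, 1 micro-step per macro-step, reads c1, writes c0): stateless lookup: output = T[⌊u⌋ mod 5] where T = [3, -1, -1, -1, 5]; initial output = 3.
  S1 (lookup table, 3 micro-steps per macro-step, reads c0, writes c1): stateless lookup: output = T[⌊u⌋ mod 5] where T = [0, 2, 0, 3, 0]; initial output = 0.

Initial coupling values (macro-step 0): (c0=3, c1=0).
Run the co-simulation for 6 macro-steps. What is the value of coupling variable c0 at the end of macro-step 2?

c0 at macro-step 2 = -1

macro 1: S0 reads c1=0 → after 1×micro: 3; S1 reads c0=3 → after 3×micro: 3 ⇒ (c0=3, c1=3)
macro 2: S0 reads c1=3 → after 1×micro: -1; S1 reads c0=3 → after 3×micro: 3 ⇒ (c0=-1, c1=3)
macro 3: S0 reads c1=3 → after 1×micro: -1; S1 reads c0=-1 → after 3×micro: 0 ⇒ (c0=-1, c1=0)
macro 4: S0 reads c1=0 → after 1×micro: 3; S1 reads c0=-1 → after 3×micro: 0 ⇒ (c0=3, c1=0)
macro 5: S0 reads c1=0 → after 1×micro: 3; S1 reads c0=3 → after 3×micro: 3 ⇒ (c0=3, c1=3)
macro 6: S0 reads c1=3 → after 1×micro: -1; S1 reads c0=3 → after 3×micro: 3 ⇒ (c0=-1, c1=3)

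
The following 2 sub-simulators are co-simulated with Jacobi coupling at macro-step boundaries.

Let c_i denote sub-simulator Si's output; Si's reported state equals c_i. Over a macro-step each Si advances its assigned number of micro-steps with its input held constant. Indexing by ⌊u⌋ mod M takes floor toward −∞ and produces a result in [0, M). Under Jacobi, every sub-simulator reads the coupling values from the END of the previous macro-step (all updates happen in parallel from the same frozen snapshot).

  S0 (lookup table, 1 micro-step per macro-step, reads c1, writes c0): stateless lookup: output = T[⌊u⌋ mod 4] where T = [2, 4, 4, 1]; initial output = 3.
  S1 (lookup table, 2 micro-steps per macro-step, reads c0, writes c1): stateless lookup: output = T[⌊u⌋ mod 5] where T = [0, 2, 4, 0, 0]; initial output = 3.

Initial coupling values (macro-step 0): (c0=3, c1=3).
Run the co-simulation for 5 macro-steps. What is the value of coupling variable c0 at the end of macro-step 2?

macro 1: S0 reads c1=3 → after 1×micro: 1; S1 reads c0=3 → after 2×micro: 0 ⇒ (c0=1, c1=0)
macro 2: S0 reads c1=0 → after 1×micro: 2; S1 reads c0=1 → after 2×micro: 2 ⇒ (c0=2, c1=2)
macro 3: S0 reads c1=2 → after 1×micro: 4; S1 reads c0=2 → after 2×micro: 4 ⇒ (c0=4, c1=4)
macro 4: S0 reads c1=4 → after 1×micro: 2; S1 reads c0=4 → after 2×micro: 0 ⇒ (c0=2, c1=0)
macro 5: S0 reads c1=0 → after 1×micro: 2; S1 reads c0=2 → after 2×micro: 4 ⇒ (c0=2, c1=4)

c0 at macro-step 2 = 2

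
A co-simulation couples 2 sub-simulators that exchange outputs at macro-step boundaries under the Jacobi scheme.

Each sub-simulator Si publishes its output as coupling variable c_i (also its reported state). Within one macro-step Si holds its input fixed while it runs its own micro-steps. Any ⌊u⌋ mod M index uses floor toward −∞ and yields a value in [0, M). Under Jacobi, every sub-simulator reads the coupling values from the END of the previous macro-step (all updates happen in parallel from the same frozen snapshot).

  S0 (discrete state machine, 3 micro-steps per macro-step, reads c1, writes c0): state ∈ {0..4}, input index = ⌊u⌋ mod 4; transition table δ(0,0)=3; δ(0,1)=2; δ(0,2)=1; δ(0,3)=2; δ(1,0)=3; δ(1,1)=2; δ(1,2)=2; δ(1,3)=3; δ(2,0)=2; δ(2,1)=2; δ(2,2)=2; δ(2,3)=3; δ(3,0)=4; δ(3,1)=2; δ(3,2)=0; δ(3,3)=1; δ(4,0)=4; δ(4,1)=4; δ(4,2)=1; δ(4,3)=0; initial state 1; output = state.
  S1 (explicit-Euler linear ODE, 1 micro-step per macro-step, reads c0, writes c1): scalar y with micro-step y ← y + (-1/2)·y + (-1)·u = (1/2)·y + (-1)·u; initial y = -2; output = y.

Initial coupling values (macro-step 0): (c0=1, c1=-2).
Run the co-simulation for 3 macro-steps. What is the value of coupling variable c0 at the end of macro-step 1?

macro 1: S0 reads c1=-2 → after 3×micro: 2; S1 reads c0=1 → after 1×micro: -2 ⇒ (c0=2, c1=-2)
macro 2: S0 reads c1=-2 → after 3×micro: 2; S1 reads c0=2 → after 1×micro: -3 ⇒ (c0=2, c1=-3)
macro 3: S0 reads c1=-3 → after 3×micro: 2; S1 reads c0=2 → after 1×micro: -7/2 ⇒ (c0=2, c1=-7/2)

c0 at macro-step 1 = 2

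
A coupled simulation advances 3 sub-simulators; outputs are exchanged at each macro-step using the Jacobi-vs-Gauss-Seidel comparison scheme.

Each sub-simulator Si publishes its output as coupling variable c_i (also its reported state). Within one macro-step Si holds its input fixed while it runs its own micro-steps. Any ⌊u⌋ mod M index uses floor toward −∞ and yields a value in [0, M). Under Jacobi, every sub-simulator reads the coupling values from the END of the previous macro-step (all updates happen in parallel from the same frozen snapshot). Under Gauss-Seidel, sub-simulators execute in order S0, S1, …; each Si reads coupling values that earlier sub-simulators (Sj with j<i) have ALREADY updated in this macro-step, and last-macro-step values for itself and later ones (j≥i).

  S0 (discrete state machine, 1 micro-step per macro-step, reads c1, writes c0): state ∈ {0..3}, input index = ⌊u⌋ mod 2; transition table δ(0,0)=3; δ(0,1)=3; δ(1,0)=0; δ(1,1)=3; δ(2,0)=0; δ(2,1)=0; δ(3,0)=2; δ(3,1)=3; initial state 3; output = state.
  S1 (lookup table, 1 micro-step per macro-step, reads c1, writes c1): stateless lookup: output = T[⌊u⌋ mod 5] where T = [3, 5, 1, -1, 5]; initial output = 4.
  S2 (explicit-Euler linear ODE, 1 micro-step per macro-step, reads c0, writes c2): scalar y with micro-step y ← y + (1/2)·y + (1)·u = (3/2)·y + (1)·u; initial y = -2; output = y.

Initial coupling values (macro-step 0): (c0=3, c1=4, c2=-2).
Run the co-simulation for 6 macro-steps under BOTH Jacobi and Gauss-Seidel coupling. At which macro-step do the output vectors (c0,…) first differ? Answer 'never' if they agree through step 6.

[Jacobi] macro 1: S0 reads c1=4 → after 1×micro: 2; S1 reads c1=4 → after 1×micro: 5; S2 reads c0=3 → after 1×micro: 0 ⇒ (c0=2, c1=5, c2=0)
[Jacobi] macro 2: S0 reads c1=5 → after 1×micro: 0; S1 reads c1=5 → after 1×micro: 3; S2 reads c0=2 → after 1×micro: 2 ⇒ (c0=0, c1=3, c2=2)
[Jacobi] macro 3: S0 reads c1=3 → after 1×micro: 3; S1 reads c1=3 → after 1×micro: -1; S2 reads c0=0 → after 1×micro: 3 ⇒ (c0=3, c1=-1, c2=3)
[Jacobi] macro 4: S0 reads c1=-1 → after 1×micro: 3; S1 reads c1=-1 → after 1×micro: 5; S2 reads c0=3 → after 1×micro: 15/2 ⇒ (c0=3, c1=5, c2=15/2)
[Jacobi] macro 5: S0 reads c1=5 → after 1×micro: 3; S1 reads c1=5 → after 1×micro: 3; S2 reads c0=3 → after 1×micro: 57/4 ⇒ (c0=3, c1=3, c2=57/4)
[Jacobi] macro 6: S0 reads c1=3 → after 1×micro: 3; S1 reads c1=3 → after 1×micro: -1; S2 reads c0=3 → after 1×micro: 195/8 ⇒ (c0=3, c1=-1, c2=195/8)
[Gauss-Seidel] macro 1: S0 reads c1=4 → after 1×micro: 2; S1 reads c1=4 → after 1×micro: 5; S2 reads c0=2 → after 1×micro: -1 ⇒ (c0=2, c1=5, c2=-1)
[Gauss-Seidel] macro 2: S0 reads c1=5 → after 1×micro: 0; S1 reads c1=5 → after 1×micro: 3; S2 reads c0=0 → after 1×micro: -3/2 ⇒ (c0=0, c1=3, c2=-3/2)
[Gauss-Seidel] macro 3: S0 reads c1=3 → after 1×micro: 3; S1 reads c1=3 → after 1×micro: -1; S2 reads c0=3 → after 1×micro: 3/4 ⇒ (c0=3, c1=-1, c2=3/4)
[Gauss-Seidel] macro 4: S0 reads c1=-1 → after 1×micro: 3; S1 reads c1=-1 → after 1×micro: 5; S2 reads c0=3 → after 1×micro: 33/8 ⇒ (c0=3, c1=5, c2=33/8)
[Gauss-Seidel] macro 5: S0 reads c1=5 → after 1×micro: 3; S1 reads c1=5 → after 1×micro: 3; S2 reads c0=3 → after 1×micro: 147/16 ⇒ (c0=3, c1=3, c2=147/16)
[Gauss-Seidel] macro 6: S0 reads c1=3 → after 1×micro: 3; S1 reads c1=3 → after 1×micro: -1; S2 reads c0=3 → after 1×micro: 537/32 ⇒ (c0=3, c1=-1, c2=537/32)

first divergence at macro-step: 1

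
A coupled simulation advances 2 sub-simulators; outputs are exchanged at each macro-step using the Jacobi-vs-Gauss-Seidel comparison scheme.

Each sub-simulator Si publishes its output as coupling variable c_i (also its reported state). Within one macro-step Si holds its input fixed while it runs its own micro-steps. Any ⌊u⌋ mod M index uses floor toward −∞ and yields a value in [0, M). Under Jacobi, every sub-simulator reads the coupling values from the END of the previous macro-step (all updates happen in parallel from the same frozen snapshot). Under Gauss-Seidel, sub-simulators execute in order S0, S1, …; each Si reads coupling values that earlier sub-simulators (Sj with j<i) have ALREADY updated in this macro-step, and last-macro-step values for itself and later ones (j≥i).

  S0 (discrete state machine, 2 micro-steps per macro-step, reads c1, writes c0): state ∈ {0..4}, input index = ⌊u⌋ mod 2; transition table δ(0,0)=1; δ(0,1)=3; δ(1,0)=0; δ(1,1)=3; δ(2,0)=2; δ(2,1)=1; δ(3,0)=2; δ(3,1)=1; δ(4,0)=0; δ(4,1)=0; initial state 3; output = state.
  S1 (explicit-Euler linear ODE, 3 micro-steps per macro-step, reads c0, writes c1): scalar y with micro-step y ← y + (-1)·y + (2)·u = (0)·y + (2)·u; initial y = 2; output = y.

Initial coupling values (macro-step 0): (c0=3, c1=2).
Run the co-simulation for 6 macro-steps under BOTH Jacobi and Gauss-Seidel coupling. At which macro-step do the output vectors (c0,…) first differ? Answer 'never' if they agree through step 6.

first divergence at macro-step: 1

[Jacobi] macro 1: S0 reads c1=2 → after 2×micro: 2; S1 reads c0=3 → after 3×micro: 6 ⇒ (c0=2, c1=6)
[Jacobi] macro 2: S0 reads c1=6 → after 2×micro: 2; S1 reads c0=2 → after 3×micro: 4 ⇒ (c0=2, c1=4)
[Jacobi] macro 3: S0 reads c1=4 → after 2×micro: 2; S1 reads c0=2 → after 3×micro: 4 ⇒ (c0=2, c1=4)
[Jacobi] macro 4: S0 reads c1=4 → after 2×micro: 2; S1 reads c0=2 → after 3×micro: 4 ⇒ (c0=2, c1=4)
[Jacobi] macro 5: S0 reads c1=4 → after 2×micro: 2; S1 reads c0=2 → after 3×micro: 4 ⇒ (c0=2, c1=4)
[Jacobi] macro 6: S0 reads c1=4 → after 2×micro: 2; S1 reads c0=2 → after 3×micro: 4 ⇒ (c0=2, c1=4)
[Gauss-Seidel] macro 1: S0 reads c1=2 → after 2×micro: 2; S1 reads c0=2 → after 3×micro: 4 ⇒ (c0=2, c1=4)
[Gauss-Seidel] macro 2: S0 reads c1=4 → after 2×micro: 2; S1 reads c0=2 → after 3×micro: 4 ⇒ (c0=2, c1=4)
[Gauss-Seidel] macro 3: S0 reads c1=4 → after 2×micro: 2; S1 reads c0=2 → after 3×micro: 4 ⇒ (c0=2, c1=4)
[Gauss-Seidel] macro 4: S0 reads c1=4 → after 2×micro: 2; S1 reads c0=2 → after 3×micro: 4 ⇒ (c0=2, c1=4)
[Gauss-Seidel] macro 5: S0 reads c1=4 → after 2×micro: 2; S1 reads c0=2 → after 3×micro: 4 ⇒ (c0=2, c1=4)
[Gauss-Seidel] macro 6: S0 reads c1=4 → after 2×micro: 2; S1 reads c0=2 → after 3×micro: 4 ⇒ (c0=2, c1=4)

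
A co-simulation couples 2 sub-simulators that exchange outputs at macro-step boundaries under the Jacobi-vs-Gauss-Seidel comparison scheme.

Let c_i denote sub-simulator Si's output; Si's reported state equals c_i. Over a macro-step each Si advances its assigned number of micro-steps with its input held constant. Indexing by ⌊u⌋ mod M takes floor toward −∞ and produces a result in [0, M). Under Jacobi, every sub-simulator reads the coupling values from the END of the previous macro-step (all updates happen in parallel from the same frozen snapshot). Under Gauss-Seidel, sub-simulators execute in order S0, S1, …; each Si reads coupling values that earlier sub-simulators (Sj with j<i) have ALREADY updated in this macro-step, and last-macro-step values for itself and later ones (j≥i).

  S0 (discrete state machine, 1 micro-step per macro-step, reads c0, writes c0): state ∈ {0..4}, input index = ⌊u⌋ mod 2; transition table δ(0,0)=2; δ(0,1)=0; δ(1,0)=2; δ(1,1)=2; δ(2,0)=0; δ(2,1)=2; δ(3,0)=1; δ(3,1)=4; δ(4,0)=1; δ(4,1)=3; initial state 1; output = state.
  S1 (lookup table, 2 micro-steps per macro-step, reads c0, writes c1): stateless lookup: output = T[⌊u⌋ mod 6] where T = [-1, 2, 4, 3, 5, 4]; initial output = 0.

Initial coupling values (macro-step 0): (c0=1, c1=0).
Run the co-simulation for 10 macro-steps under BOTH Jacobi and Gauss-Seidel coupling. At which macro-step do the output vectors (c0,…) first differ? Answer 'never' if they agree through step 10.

[Jacobi] macro 1: S0 reads c0=1 → after 1×micro: 2; S1 reads c0=1 → after 2×micro: 2 ⇒ (c0=2, c1=2)
[Jacobi] macro 2: S0 reads c0=2 → after 1×micro: 0; S1 reads c0=2 → after 2×micro: 4 ⇒ (c0=0, c1=4)
[Jacobi] macro 3: S0 reads c0=0 → after 1×micro: 2; S1 reads c0=0 → after 2×micro: -1 ⇒ (c0=2, c1=-1)
[Jacobi] macro 4: S0 reads c0=2 → after 1×micro: 0; S1 reads c0=2 → after 2×micro: 4 ⇒ (c0=0, c1=4)
[Jacobi] macro 5: S0 reads c0=0 → after 1×micro: 2; S1 reads c0=0 → after 2×micro: -1 ⇒ (c0=2, c1=-1)
[Jacobi] macro 6: S0 reads c0=2 → after 1×micro: 0; S1 reads c0=2 → after 2×micro: 4 ⇒ (c0=0, c1=4)
[Jacobi] macro 7: S0 reads c0=0 → after 1×micro: 2; S1 reads c0=0 → after 2×micro: -1 ⇒ (c0=2, c1=-1)
[Jacobi] macro 8: S0 reads c0=2 → after 1×micro: 0; S1 reads c0=2 → after 2×micro: 4 ⇒ (c0=0, c1=4)
[Jacobi] macro 9: S0 reads c0=0 → after 1×micro: 2; S1 reads c0=0 → after 2×micro: -1 ⇒ (c0=2, c1=-1)
[Jacobi] macro 10: S0 reads c0=2 → after 1×micro: 0; S1 reads c0=2 → after 2×micro: 4 ⇒ (c0=0, c1=4)
[Gauss-Seidel] macro 1: S0 reads c0=1 → after 1×micro: 2; S1 reads c0=2 → after 2×micro: 4 ⇒ (c0=2, c1=4)
[Gauss-Seidel] macro 2: S0 reads c0=2 → after 1×micro: 0; S1 reads c0=0 → after 2×micro: -1 ⇒ (c0=0, c1=-1)
[Gauss-Seidel] macro 3: S0 reads c0=0 → after 1×micro: 2; S1 reads c0=2 → after 2×micro: 4 ⇒ (c0=2, c1=4)
[Gauss-Seidel] macro 4: S0 reads c0=2 → after 1×micro: 0; S1 reads c0=0 → after 2×micro: -1 ⇒ (c0=0, c1=-1)
[Gauss-Seidel] macro 5: S0 reads c0=0 → after 1×micro: 2; S1 reads c0=2 → after 2×micro: 4 ⇒ (c0=2, c1=4)
[Gauss-Seidel] macro 6: S0 reads c0=2 → after 1×micro: 0; S1 reads c0=0 → after 2×micro: -1 ⇒ (c0=0, c1=-1)
[Gauss-Seidel] macro 7: S0 reads c0=0 → after 1×micro: 2; S1 reads c0=2 → after 2×micro: 4 ⇒ (c0=2, c1=4)
[Gauss-Seidel] macro 8: S0 reads c0=2 → after 1×micro: 0; S1 reads c0=0 → after 2×micro: -1 ⇒ (c0=0, c1=-1)
[Gauss-Seidel] macro 9: S0 reads c0=0 → after 1×micro: 2; S1 reads c0=2 → after 2×micro: 4 ⇒ (c0=2, c1=4)
[Gauss-Seidel] macro 10: S0 reads c0=2 → after 1×micro: 0; S1 reads c0=0 → after 2×micro: -1 ⇒ (c0=0, c1=-1)

first divergence at macro-step: 1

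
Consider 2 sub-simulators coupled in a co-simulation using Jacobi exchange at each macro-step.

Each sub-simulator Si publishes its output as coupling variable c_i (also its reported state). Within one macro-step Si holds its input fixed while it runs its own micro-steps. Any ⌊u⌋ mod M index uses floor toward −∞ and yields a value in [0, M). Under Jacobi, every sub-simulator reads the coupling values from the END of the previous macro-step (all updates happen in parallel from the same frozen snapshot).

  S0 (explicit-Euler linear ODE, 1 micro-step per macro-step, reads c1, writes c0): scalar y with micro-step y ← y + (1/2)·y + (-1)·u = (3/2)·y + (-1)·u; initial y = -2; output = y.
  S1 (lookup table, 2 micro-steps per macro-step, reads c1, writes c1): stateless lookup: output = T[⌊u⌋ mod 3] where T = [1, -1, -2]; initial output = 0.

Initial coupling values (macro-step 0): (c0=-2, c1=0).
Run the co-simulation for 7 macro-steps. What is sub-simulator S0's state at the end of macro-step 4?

S0 state at macro-step 4 = -71/8

macro 1: S0 reads c1=0 → after 1×micro: -3; S1 reads c1=0 → after 2×micro: 1 ⇒ (c0=-3, c1=1)
macro 2: S0 reads c1=1 → after 1×micro: -11/2; S1 reads c1=1 → after 2×micro: -1 ⇒ (c0=-11/2, c1=-1)
macro 3: S0 reads c1=-1 → after 1×micro: -29/4; S1 reads c1=-1 → after 2×micro: -2 ⇒ (c0=-29/4, c1=-2)
macro 4: S0 reads c1=-2 → after 1×micro: -71/8; S1 reads c1=-2 → after 2×micro: -1 ⇒ (c0=-71/8, c1=-1)
macro 5: S0 reads c1=-1 → after 1×micro: -197/16; S1 reads c1=-1 → after 2×micro: -2 ⇒ (c0=-197/16, c1=-2)
macro 6: S0 reads c1=-2 → after 1×micro: -527/32; S1 reads c1=-2 → after 2×micro: -1 ⇒ (c0=-527/32, c1=-1)
macro 7: S0 reads c1=-1 → after 1×micro: -1517/64; S1 reads c1=-1 → after 2×micro: -2 ⇒ (c0=-1517/64, c1=-2)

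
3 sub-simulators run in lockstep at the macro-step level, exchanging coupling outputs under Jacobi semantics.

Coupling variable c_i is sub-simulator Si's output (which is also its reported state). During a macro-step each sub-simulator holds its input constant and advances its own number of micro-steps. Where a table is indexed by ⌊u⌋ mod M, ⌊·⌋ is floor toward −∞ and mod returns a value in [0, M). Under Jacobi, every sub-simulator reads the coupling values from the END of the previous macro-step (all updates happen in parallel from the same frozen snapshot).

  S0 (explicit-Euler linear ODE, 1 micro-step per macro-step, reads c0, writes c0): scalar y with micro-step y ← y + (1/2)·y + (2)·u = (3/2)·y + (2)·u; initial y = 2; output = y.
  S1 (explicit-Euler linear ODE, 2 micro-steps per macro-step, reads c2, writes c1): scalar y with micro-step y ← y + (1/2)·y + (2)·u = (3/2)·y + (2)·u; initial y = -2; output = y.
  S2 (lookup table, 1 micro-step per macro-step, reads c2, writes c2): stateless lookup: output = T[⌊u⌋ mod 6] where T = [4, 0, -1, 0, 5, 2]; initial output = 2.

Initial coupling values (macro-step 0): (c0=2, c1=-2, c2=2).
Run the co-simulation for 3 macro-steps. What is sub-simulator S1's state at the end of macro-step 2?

S1 state at macro-step 2 = 59/8

macro 1: S0 reads c0=2 → after 1×micro: 7; S1 reads c2=2 → after 2×micro: 11/2; S2 reads c2=2 → after 1×micro: -1 ⇒ (c0=7, c1=11/2, c2=-1)
macro 2: S0 reads c0=7 → after 1×micro: 49/2; S1 reads c2=-1 → after 2×micro: 59/8; S2 reads c2=-1 → after 1×micro: 2 ⇒ (c0=49/2, c1=59/8, c2=2)
macro 3: S0 reads c0=49/2 → after 1×micro: 343/4; S1 reads c2=2 → after 2×micro: 851/32; S2 reads c2=2 → after 1×micro: -1 ⇒ (c0=343/4, c1=851/32, c2=-1)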